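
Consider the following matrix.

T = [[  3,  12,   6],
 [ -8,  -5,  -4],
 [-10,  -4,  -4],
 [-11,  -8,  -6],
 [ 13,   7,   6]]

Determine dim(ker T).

Row reduce to echelon form.
R2 ← R2 + (8/3)·R1: [0, 27, 12]
R3 ← R3 + (10/3)·R1: [0, 36, 16]
R4 ← R4 + (11/3)·R1: [0, 36, 16]
R5 ← R5 − (13/3)·R1: [0, -45, -20]
R3 ← R3 − (4/3)·R2: [0, 0, 0]
R4 ← R4 − (4/3)·R2: [0, 0, 0]
R5 ← R5 + (5/3)·R2: [0, 0, 0]
2 nonzero rows, so rank(T) = 2.
T has 3 columns; by rank–nullity, nullity = 3 − 2 = 1.

1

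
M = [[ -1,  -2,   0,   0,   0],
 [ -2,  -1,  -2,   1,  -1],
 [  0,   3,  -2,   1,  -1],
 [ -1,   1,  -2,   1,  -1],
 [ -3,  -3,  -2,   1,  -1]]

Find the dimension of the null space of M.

Row reduce to echelon form.
R2 ← R2 − (2)·R1: [0, 3, -2, 1, -1]
R4 ← R4 − R1: [0, 3, -2, 1, -1]
R5 ← R5 − (3)·R1: [0, 3, -2, 1, -1]
R3 ← R3 − R2: [0, 0, 0, 0, 0]
R4 ← R4 − R2: [0, 0, 0, 0, 0]
R5 ← R5 − R2: [0, 0, 0, 0, 0]
2 nonzero rows, so rank(M) = 2.
M has 5 columns; by rank–nullity, nullity = 5 − 2 = 3.

3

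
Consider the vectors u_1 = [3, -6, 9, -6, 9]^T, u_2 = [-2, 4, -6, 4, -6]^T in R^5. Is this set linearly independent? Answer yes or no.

Form the matrix with these vectors as rows and row reduce.
R2 ← R2 + (2/3)·R1: [0, 0, 0, 0, 0]
1 nonzero row, so the 2 vectors span a space of dimension 1.
Since 1 < 2, the vectors are linearly dependent.

no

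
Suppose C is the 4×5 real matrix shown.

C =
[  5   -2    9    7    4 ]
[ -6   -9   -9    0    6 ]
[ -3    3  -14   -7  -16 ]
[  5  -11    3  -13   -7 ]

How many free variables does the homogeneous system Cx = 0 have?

1

Row reduce to echelon form.
R2 ← R2 + (6/5)·R1: [0, -57/5, 9/5, 42/5, 54/5]
R3 ← R3 + (3/5)·R1: [0, 9/5, -43/5, -14/5, -68/5]
R4 ← R4 − R1: [0, -9, -6, -20, -11]
R3 ← R3 + (3/19)·R2: [0, 0, -158/19, -28/19, -226/19]
R4 ← R4 − (15/19)·R2: [0, 0, -141/19, -506/19, -371/19]
R4 ← R4 − (141/158)·R3: [0, 0, 0, -2000/79, -704/79]
4 nonzero rows, so rank(C) = 4.
C has 5 columns; by rank–nullity, nullity = 5 − 4 = 1.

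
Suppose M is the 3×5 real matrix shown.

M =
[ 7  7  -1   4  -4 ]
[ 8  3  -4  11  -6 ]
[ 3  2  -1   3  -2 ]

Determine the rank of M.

2

Row reduce to echelon form.
R2 ← R2 − (8/7)·R1: [0, -5, -20/7, 45/7, -10/7]
R3 ← R3 − (3/7)·R1: [0, -1, -4/7, 9/7, -2/7]
R3 ← R3 − (1/5)·R2: [0, 0, 0, 0, 0]
Echelon form has 2 nonzero rows, so rank(M) = 2.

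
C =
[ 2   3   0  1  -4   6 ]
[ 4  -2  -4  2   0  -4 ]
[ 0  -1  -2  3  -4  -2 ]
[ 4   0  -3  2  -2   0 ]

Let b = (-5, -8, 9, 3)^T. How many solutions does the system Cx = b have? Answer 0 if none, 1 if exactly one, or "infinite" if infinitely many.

Row reduce the augmented matrix [C | b].
R2 ← R2 − (2)·R1: [0, -8, -4, 0, 8, -16, 2]
R4 ← R4 − (2)·R1: [0, -6, -3, 0, 6, -12, 13]
R3 ← R3 − (1/8)·R2: [0, 0, -3/2, 3, -5, 0, 35/4]
R4 ← R4 − (3/4)·R2: [0, 0, 0, 0, 0, 0, 23/2]
The echelon form has 4 nonzero rows; the last pivot sits in the augmented column, so rank(C) = 3 but rank([C|b]) = 4.
Since the ranks differ, the system is inconsistent.
It has no solutions.

0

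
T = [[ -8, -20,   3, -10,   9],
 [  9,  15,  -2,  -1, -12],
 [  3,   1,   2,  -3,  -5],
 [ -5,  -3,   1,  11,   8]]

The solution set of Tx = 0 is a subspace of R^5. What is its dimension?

2

Row reduce to echelon form.
R2 ← R2 + (9/8)·R1: [0, -15/2, 11/8, -49/4, -15/8]
R3 ← R3 + (3/8)·R1: [0, -13/2, 25/8, -27/4, -13/8]
R4 ← R4 − (5/8)·R1: [0, 19/2, -7/8, 69/4, 19/8]
R3 ← R3 − (13/15)·R2: [0, 0, 29/15, 58/15, 0]
R4 ← R4 + (19/15)·R2: [0, 0, 13/15, 26/15, 0]
R4 ← R4 − (13/29)·R3: [0, 0, 0, 0, 0]
3 nonzero rows, so rank(T) = 3.
T has 5 columns; by rank–nullity, nullity = 5 − 3 = 2.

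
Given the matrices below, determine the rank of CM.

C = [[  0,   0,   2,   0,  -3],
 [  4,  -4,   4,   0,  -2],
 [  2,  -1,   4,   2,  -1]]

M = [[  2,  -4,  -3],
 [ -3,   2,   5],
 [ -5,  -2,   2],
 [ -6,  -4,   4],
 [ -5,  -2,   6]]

First compute CM:
[[  5,   2, -14],
 [ 10, -28, -36],
 [-20, -24,  -1]]
Now row reduce the product.
R2 ← R2 − (2)·R1: [0, -32, -8]
R3 ← R3 + (4)·R1: [0, -16, -57]
R3 ← R3 − (1/2)·R2: [0, 0, -53]
3 nonzero rows, so rank(CM) = 3.

3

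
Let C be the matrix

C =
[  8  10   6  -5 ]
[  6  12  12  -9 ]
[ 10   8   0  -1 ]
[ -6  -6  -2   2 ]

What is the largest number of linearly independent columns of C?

Row reduce to echelon form.
R2 ← R2 − (3/4)·R1: [0, 9/2, 15/2, -21/4]
R3 ← R3 − (5/4)·R1: [0, -9/2, -15/2, 21/4]
R4 ← R4 + (3/4)·R1: [0, 3/2, 5/2, -7/4]
R3 ← R3 + R2: [0, 0, 0, 0]
R4 ← R4 − (1/3)·R2: [0, 0, 0, 0]
Echelon form has 2 nonzero rows, so rank(C) = 2.
The rank gives the maximum number of linearly independent columns: 2.

2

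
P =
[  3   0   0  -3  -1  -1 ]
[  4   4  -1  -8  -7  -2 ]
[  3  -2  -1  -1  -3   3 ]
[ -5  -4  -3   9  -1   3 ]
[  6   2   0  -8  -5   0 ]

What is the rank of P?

4

Row reduce to echelon form.
R2 ← R2 − (4/3)·R1: [0, 4, -1, -4, -17/3, -2/3]
R3 ← R3 − R1: [0, -2, -1, 2, -2, 4]
R4 ← R4 + (5/3)·R1: [0, -4, -3, 4, -8/3, 4/3]
R5 ← R5 − (2)·R1: [0, 2, 0, -2, -3, 2]
R3 ← R3 + (1/2)·R2: [0, 0, -3/2, 0, -29/6, 11/3]
R4 ← R4 + R2: [0, 0, -4, 0, -25/3, 2/3]
R5 ← R5 − (1/2)·R2: [0, 0, 1/2, 0, -1/6, 7/3]
R4 ← R4 − (8/3)·R3: [0, 0, 0, 0, 41/9, -82/9]
R5 ← R5 + (1/3)·R3: [0, 0, 0, 0, -16/9, 32/9]
R5 ← R5 + (16/41)·R4: [0, 0, 0, 0, 0, 0]
Echelon form has 4 nonzero rows, so rank(P) = 4.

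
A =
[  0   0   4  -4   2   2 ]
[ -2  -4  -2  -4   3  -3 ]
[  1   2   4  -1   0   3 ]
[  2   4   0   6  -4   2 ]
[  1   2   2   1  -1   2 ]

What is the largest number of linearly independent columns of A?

2

Row reduce to echelon form.
Swap R1 ↔ R2
R3 ← R3 + (1/2)·R1: [0, 0, 3, -3, 3/2, 3/2]
R4 ← R4 + R1: [0, 0, -2, 2, -1, -1]
R5 ← R5 + (1/2)·R1: [0, 0, 1, -1, 1/2, 1/2]
R3 ← R3 − (3/4)·R2: [0, 0, 0, 0, 0, 0]
R4 ← R4 + (1/2)·R2: [0, 0, 0, 0, 0, 0]
R5 ← R5 − (1/4)·R2: [0, 0, 0, 0, 0, 0]
Echelon form has 2 nonzero rows, so rank(A) = 2.
The rank gives the maximum number of linearly independent columns: 2.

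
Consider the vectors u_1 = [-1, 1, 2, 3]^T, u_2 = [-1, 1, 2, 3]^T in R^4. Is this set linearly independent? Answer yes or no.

Form the matrix with these vectors as rows and row reduce.
R2 ← R2 − R1: [0, 0, 0, 0]
1 nonzero row, so the 2 vectors span a space of dimension 1.
Since 1 < 2, the vectors are linearly dependent.

no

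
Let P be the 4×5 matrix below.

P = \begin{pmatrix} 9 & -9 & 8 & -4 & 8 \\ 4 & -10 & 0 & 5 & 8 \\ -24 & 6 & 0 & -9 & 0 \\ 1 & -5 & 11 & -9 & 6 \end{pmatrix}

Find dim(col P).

4

Row reduce to echelon form.
R2 ← R2 − (4/9)·R1: [0, -6, -32/9, 61/9, 40/9]
R3 ← R3 + (8/3)·R1: [0, -18, 64/3, -59/3, 64/3]
R4 ← R4 − (1/9)·R1: [0, -4, 91/9, -77/9, 46/9]
R3 ← R3 − (3)·R2: [0, 0, 32, -40, 8]
R4 ← R4 − (2/3)·R2: [0, 0, 337/27, -353/27, 58/27]
R4 ← R4 − (337/864)·R3: [0, 0, 0, 91/36, -35/36]
Echelon form has 4 nonzero rows, so rank(P) = 4.
The column space has dimension equal to the rank: 4.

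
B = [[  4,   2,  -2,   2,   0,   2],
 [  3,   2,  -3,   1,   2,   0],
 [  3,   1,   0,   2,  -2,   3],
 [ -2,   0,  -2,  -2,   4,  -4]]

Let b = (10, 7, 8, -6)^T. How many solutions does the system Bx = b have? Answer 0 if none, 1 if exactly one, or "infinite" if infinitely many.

Row reduce the augmented matrix [B | b].
R2 ← R2 − (3/4)·R1: [0, 1/2, -3/2, -1/2, 2, -3/2, -1/2]
R3 ← R3 − (3/4)·R1: [0, -1/2, 3/2, 1/2, -2, 3/2, 1/2]
R4 ← R4 + (1/2)·R1: [0, 1, -3, -1, 4, -3, -1]
R3 ← R3 + R2: [0, 0, 0, 0, 0, 0, 0]
R4 ← R4 − (2)·R2: [0, 0, 0, 0, 0, 0, 0]
The echelon form has 2 nonzero rows, and every pivot lies in the first 6 columns, so rank(B) = rank([B|b]) = 2.
The system is consistent.
rank = 2 < 6 unknowns, so there are infinitely many solutions.

infinite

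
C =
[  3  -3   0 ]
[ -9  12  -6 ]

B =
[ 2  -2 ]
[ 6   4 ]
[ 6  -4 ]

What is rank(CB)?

2

First compute CB:
[[-12, -18],
 [ 18,  90]]
Now row reduce the product.
R2 ← R2 + (3/2)·R1: [0, 63]
2 nonzero rows, so rank(CB) = 2.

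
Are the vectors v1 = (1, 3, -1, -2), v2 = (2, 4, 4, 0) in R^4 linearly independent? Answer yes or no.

Form the matrix with these vectors as rows and row reduce.
R2 ← R2 − (2)·R1: [0, -2, 6, 4]
2 nonzero rows, so the 2 vectors span a space of dimension 2.
Since 2 = 2, the vectors are linearly independent.

yes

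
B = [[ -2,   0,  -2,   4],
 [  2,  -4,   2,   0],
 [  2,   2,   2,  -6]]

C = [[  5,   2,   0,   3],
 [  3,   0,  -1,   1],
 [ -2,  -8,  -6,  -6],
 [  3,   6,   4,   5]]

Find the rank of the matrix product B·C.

2

First compute BC:
[[  6,  36,  28,  26],
 [ -6, -12,  -8, -10],
 [ -6, -48, -38, -34]]
Now row reduce the product.
R2 ← R2 + R1: [0, 24, 20, 16]
R3 ← R3 + R1: [0, -12, -10, -8]
R3 ← R3 + (1/2)·R2: [0, 0, 0, 0]
2 nonzero rows, so rank(BC) = 2.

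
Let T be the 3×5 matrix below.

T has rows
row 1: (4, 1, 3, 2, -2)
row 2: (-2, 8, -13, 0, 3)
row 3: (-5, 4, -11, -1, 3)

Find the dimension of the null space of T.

Row reduce to echelon form.
R2 ← R2 + (1/2)·R1: [0, 17/2, -23/2, 1, 2]
R3 ← R3 + (5/4)·R1: [0, 21/4, -29/4, 3/2, 1/2]
R3 ← R3 − (21/34)·R2: [0, 0, -5/34, 15/17, -25/34]
3 nonzero rows, so rank(T) = 3.
T has 5 columns; by rank–nullity, nullity = 5 − 3 = 2.

2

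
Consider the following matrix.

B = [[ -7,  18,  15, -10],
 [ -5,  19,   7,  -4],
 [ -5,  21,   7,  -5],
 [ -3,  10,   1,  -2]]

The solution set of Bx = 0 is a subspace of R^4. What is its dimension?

Row reduce to echelon form.
R2 ← R2 − (5/7)·R1: [0, 43/7, -26/7, 22/7]
R3 ← R3 − (5/7)·R1: [0, 57/7, -26/7, 15/7]
R4 ← R4 − (3/7)·R1: [0, 16/7, -38/7, 16/7]
R3 ← R3 − (57/43)·R2: [0, 0, 52/43, -87/43]
R4 ← R4 − (16/43)·R2: [0, 0, -174/43, 48/43]
R4 ← R4 + (87/26)·R3: [0, 0, 0, -147/26]
4 nonzero rows, so rank(B) = 4.
B has 4 columns; by rank–nullity, nullity = 4 − 4 = 0.

0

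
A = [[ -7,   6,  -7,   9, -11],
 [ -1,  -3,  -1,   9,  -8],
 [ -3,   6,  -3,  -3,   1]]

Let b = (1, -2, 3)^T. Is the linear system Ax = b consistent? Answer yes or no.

no

Row reduce the augmented matrix [A | b].
R2 ← R2 − (1/7)·R1: [0, -27/7, 0, 54/7, -45/7, -15/7]
R3 ← R3 − (3/7)·R1: [0, 24/7, 0, -48/7, 40/7, 18/7]
R3 ← R3 + (8/9)·R2: [0, 0, 0, 0, 0, 2/3]
The echelon form has 3 nonzero rows; the last pivot sits in the augmented column, so rank(A) = 2 but rank([A|b]) = 3.
Since the ranks differ, the system is inconsistent.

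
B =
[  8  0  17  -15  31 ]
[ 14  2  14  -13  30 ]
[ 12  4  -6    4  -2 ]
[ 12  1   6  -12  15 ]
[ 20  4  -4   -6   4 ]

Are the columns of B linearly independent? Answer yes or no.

no

Row reduce B to echelon form.
R2 ← R2 − (7/4)·R1: [0, 2, -63/4, 53/4, -97/4]
R3 ← R3 − (3/2)·R1: [0, 4, -63/2, 53/2, -97/2]
R4 ← R4 − (3/2)·R1: [0, 1, -39/2, 21/2, -63/2]
R5 ← R5 − (5/2)·R1: [0, 4, -93/2, 63/2, -147/2]
R3 ← R3 − (2)·R2: [0, 0, 0, 0, 0]
R4 ← R4 − (1/2)·R2: [0, 0, -93/8, 31/8, -155/8]
R5 ← R5 − (2)·R2: [0, 0, -15, 5, -25]
Swap R3 ↔ R4
R5 ← R5 − (40/31)·R3: [0, 0, 0, 0, 0]
3 pivots among 5 columns.
Only 3 < 5 pivot columns, so the columns are linearly dependent.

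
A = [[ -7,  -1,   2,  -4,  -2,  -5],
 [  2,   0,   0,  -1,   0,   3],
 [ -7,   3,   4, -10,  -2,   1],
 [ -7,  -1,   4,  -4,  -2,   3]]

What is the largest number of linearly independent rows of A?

Row reduce to echelon form.
R2 ← R2 + (2/7)·R1: [0, -2/7, 4/7, -15/7, -4/7, 11/7]
R3 ← R3 − R1: [0, 4, 2, -6, 0, 6]
R4 ← R4 − R1: [0, 0, 2, 0, 0, 8]
R3 ← R3 + (14)·R2: [0, 0, 10, -36, -8, 28]
R4 ← R4 − (1/5)·R3: [0, 0, 0, 36/5, 8/5, 12/5]
Echelon form has 4 nonzero rows, so rank(A) = 4.
The rank gives the maximum number of linearly independent rows: 4.

4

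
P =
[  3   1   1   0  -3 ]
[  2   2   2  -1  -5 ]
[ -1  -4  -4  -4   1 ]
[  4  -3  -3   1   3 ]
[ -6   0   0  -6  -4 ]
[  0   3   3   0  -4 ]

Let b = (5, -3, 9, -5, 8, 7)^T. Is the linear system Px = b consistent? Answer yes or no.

Row reduce the augmented matrix [P | b].
R2 ← R2 − (2/3)·R1: [0, 4/3, 4/3, -1, -3, -19/3]
R3 ← R3 + (1/3)·R1: [0, -11/3, -11/3, -4, 0, 32/3]
R4 ← R4 − (4/3)·R1: [0, -13/3, -13/3, 1, 7, -35/3]
R5 ← R5 + (2)·R1: [0, 2, 2, -6, -10, 18]
R3 ← R3 + (11/4)·R2: [0, 0, 0, -27/4, -33/4, -27/4]
R4 ← R4 + (13/4)·R2: [0, 0, 0, -9/4, -11/4, -129/4]
R5 ← R5 − (3/2)·R2: [0, 0, 0, -9/2, -11/2, 55/2]
R6 ← R6 − (9/4)·R2: [0, 0, 0, 9/4, 11/4, 85/4]
R4 ← R4 − (1/3)·R3: [0, 0, 0, 0, 0, -30]
R5 ← R5 − (2/3)·R3: [0, 0, 0, 0, 0, 32]
R6 ← R6 + (1/3)·R3: [0, 0, 0, 0, 0, 19]
R5 ← R5 + (16/15)·R4: [0, 0, 0, 0, 0, 0]
R6 ← R6 + (19/30)·R4: [0, 0, 0, 0, 0, 0]
The echelon form has 4 nonzero rows; the last pivot sits in the augmented column, so rank(P) = 3 but rank([P|b]) = 4.
Since the ranks differ, the system is inconsistent.

no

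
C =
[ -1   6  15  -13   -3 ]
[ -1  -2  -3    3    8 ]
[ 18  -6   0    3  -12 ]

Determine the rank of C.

3

Row reduce to echelon form.
R2 ← R2 − R1: [0, -8, -18, 16, 11]
R3 ← R3 + (18)·R1: [0, 102, 270, -231, -66]
R3 ← R3 + (51/4)·R2: [0, 0, 81/2, -27, 297/4]
Echelon form has 3 nonzero rows, so rank(C) = 3.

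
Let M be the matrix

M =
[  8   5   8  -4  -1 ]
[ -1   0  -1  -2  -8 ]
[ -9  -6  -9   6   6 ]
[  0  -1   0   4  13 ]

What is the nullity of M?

Row reduce to echelon form.
R2 ← R2 + (1/8)·R1: [0, 5/8, 0, -5/2, -65/8]
R3 ← R3 + (9/8)·R1: [0, -3/8, 0, 3/2, 39/8]
R3 ← R3 + (3/5)·R2: [0, 0, 0, 0, 0]
R4 ← R4 + (8/5)·R2: [0, 0, 0, 0, 0]
2 nonzero rows, so rank(M) = 2.
M has 5 columns; by rank–nullity, nullity = 5 − 2 = 3.

3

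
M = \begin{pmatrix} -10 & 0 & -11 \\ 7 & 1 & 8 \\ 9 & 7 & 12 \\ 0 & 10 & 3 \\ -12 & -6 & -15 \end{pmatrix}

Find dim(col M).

Row reduce to echelon form.
R2 ← R2 + (7/10)·R1: [0, 1, 3/10]
R3 ← R3 + (9/10)·R1: [0, 7, 21/10]
R5 ← R5 − (6/5)·R1: [0, -6, -9/5]
R3 ← R3 − (7)·R2: [0, 0, 0]
R4 ← R4 − (10)·R2: [0, 0, 0]
R5 ← R5 + (6)·R2: [0, 0, 0]
Echelon form has 2 nonzero rows, so rank(M) = 2.
The column space has dimension equal to the rank: 2.

2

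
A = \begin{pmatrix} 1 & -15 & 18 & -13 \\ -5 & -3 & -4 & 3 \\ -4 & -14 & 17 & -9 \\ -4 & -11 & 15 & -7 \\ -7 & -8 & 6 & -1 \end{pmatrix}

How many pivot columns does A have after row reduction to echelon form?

Row reduce to echelon form.
R2 ← R2 + (5)·R1: [0, -78, 86, -62]
R3 ← R3 + (4)·R1: [0, -74, 89, -61]
R4 ← R4 + (4)·R1: [0, -71, 87, -59]
R5 ← R5 + (7)·R1: [0, -113, 132, -92]
R3 ← R3 − (37/39)·R2: [0, 0, 289/39, -85/39]
R4 ← R4 − (71/78)·R2: [0, 0, 340/39, -100/39]
R5 ← R5 − (113/78)·R2: [0, 0, 289/39, -85/39]
R4 ← R4 − (20/17)·R3: [0, 0, 0, 0]
R5 ← R5 − R3: [0, 0, 0, 0]
Echelon form has 3 nonzero rows, so rank(A) = 3.
Each nonzero row contributes one pivot column: 3 pivot columns.

3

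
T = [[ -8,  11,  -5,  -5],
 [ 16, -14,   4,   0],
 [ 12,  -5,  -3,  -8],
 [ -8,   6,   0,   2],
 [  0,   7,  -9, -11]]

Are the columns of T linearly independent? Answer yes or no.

Row reduce T to echelon form.
R2 ← R2 + (2)·R1: [0, 8, -6, -10]
R3 ← R3 + (3/2)·R1: [0, 23/2, -21/2, -31/2]
R4 ← R4 − R1: [0, -5, 5, 7]
R3 ← R3 − (23/16)·R2: [0, 0, -15/8, -9/8]
R4 ← R4 + (5/8)·R2: [0, 0, 5/4, 3/4]
R5 ← R5 − (7/8)·R2: [0, 0, -15/4, -9/4]
R4 ← R4 + (2/3)·R3: [0, 0, 0, 0]
R5 ← R5 − (2)·R3: [0, 0, 0, 0]
3 pivots among 4 columns.
Only 3 < 4 pivot columns, so the columns are linearly dependent.

no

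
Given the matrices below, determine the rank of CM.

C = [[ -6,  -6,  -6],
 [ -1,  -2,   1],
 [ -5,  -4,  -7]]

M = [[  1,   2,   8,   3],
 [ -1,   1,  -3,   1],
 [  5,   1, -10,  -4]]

First compute CM:
[[-30, -24,  30,   0],
 [  6,  -3, -12,  -9],
 [-36, -21,  42,   9]]
Now row reduce the product.
R2 ← R2 + (1/5)·R1: [0, -39/5, -6, -9]
R3 ← R3 − (6/5)·R1: [0, 39/5, 6, 9]
R3 ← R3 + R2: [0, 0, 0, 0]
2 nonzero rows, so rank(CM) = 2.

2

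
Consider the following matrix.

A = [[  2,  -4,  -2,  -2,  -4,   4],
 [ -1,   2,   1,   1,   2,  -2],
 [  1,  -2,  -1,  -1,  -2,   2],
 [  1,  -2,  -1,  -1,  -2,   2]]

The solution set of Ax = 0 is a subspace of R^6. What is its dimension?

5

Row reduce to echelon form.
R2 ← R2 + (1/2)·R1: [0, 0, 0, 0, 0, 0]
R3 ← R3 − (1/2)·R1: [0, 0, 0, 0, 0, 0]
R4 ← R4 − (1/2)·R1: [0, 0, 0, 0, 0, 0]
1 nonzero row, so rank(A) = 1.
A has 6 columns; by rank–nullity, nullity = 6 − 1 = 5.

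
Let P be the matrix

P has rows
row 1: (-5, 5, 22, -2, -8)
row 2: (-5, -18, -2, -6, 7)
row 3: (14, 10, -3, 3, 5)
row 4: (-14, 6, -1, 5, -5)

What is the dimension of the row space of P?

4

Row reduce to echelon form.
R2 ← R2 − R1: [0, -23, -24, -4, 15]
R3 ← R3 + (14/5)·R1: [0, 24, 293/5, -13/5, -87/5]
R4 ← R4 − (14/5)·R1: [0, -8, -313/5, 53/5, 87/5]
R3 ← R3 + (24/23)·R2: [0, 0, 3859/115, -779/115, -201/115]
R4 ← R4 − (8/23)·R2: [0, 0, -6239/115, 1379/115, 1401/115]
R4 ← R4 + (367/227)·R3: [0, 0, 0, 236/227, 2124/227]
Echelon form has 4 nonzero rows, so rank(P) = 4.
The row space has dimension equal to the rank: 4.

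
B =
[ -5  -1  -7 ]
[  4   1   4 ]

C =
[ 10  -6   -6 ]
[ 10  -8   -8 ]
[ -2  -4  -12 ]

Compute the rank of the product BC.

2

First compute BC:
[[-46,  66, 122],
 [ 42, -48, -80]]
Now row reduce the product.
R2 ← R2 + (21/23)·R1: [0, 282/23, 722/23]
2 nonzero rows, so rank(BC) = 2.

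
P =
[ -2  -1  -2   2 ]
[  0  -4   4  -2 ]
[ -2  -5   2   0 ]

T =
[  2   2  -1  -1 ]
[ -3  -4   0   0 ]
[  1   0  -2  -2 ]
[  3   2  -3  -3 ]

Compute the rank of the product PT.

First compute PT:
[[  3,   4,   0,   0],
 [ 10,  12,  -2,  -2],
 [ 13,  16,  -2,  -2]]
Now row reduce the product.
R2 ← R2 − (10/3)·R1: [0, -4/3, -2, -2]
R3 ← R3 − (13/3)·R1: [0, -4/3, -2, -2]
R3 ← R3 − R2: [0, 0, 0, 0]
2 nonzero rows, so rank(PT) = 2.

2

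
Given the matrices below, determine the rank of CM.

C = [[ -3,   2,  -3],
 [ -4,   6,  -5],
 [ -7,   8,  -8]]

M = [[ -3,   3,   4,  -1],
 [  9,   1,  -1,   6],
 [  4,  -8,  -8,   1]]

First compute CM:
[[ 15,  17,  10,  12],
 [ 46,  34,  18,  35],
 [ 61,  51,  28,  47]]
Now row reduce the product.
R2 ← R2 − (46/15)·R1: [0, -272/15, -38/3, -9/5]
R3 ← R3 − (61/15)·R1: [0, -272/15, -38/3, -9/5]
R3 ← R3 − R2: [0, 0, 0, 0]
2 nonzero rows, so rank(CM) = 2.

2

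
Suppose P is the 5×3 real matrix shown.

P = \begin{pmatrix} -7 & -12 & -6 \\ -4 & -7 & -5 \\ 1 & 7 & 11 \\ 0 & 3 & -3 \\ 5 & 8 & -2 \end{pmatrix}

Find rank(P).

Row reduce to echelon form.
R2 ← R2 − (4/7)·R1: [0, -1/7, -11/7]
R3 ← R3 + (1/7)·R1: [0, 37/7, 71/7]
R5 ← R5 + (5/7)·R1: [0, -4/7, -44/7]
R3 ← R3 + (37)·R2: [0, 0, -48]
R4 ← R4 + (21)·R2: [0, 0, -36]
R5 ← R5 − (4)·R2: [0, 0, 0]
R4 ← R4 − (3/4)·R3: [0, 0, 0]
Echelon form has 3 nonzero rows, so rank(P) = 3.

3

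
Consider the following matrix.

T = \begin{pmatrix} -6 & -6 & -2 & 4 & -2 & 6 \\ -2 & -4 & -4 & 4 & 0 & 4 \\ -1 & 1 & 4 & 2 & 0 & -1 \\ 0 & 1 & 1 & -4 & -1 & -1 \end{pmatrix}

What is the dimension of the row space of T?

Row reduce to echelon form.
R2 ← R2 − (1/3)·R1: [0, -2, -10/3, 8/3, 2/3, 2]
R3 ← R3 − (1/6)·R1: [0, 2, 13/3, 4/3, 1/3, -2]
R3 ← R3 + R2: [0, 0, 1, 4, 1, 0]
R4 ← R4 + (1/2)·R2: [0, 0, -2/3, -8/3, -2/3, 0]
R4 ← R4 + (2/3)·R3: [0, 0, 0, 0, 0, 0]
Echelon form has 3 nonzero rows, so rank(T) = 3.
The row space has dimension equal to the rank: 3.

3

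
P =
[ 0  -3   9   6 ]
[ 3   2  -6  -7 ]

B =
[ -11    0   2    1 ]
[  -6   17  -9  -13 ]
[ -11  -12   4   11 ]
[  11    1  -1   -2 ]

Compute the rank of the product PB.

First compute PB:
[[-15, -153,  57, 126],
 [-56,  99, -29, -75]]
Now row reduce the product.
R2 ← R2 − (56/15)·R1: [0, 3351/5, -1209/5, -2727/5]
2 nonzero rows, so rank(PB) = 2.

2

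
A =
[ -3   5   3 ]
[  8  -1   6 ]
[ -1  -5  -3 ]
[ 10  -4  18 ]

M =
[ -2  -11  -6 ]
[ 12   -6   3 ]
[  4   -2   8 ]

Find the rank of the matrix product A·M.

3

First compute AM:
[[ 78,  -3,  57],
 [ -4, -94,  -3],
 [-70,  47, -33],
 [  4, -122,  72]]
Now row reduce the product.
R2 ← R2 + (2/39)·R1: [0, -1224/13, -1/13]
R3 ← R3 + (35/39)·R1: [0, 576/13, 236/13]
R4 ← R4 − (2/39)·R1: [0, -1584/13, 898/13]
R3 ← R3 + (8/17)·R2: [0, 0, 308/17]
R4 ← R4 − (22/17)·R2: [0, 0, 1176/17]
R4 ← R4 − (42/11)·R3: [0, 0, 0]
3 nonzero rows, so rank(AM) = 3.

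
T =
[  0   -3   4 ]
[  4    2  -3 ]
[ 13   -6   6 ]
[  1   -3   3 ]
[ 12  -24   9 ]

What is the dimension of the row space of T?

3

Row reduce to echelon form.
Swap R1 ↔ R2
R3 ← R3 − (13/4)·R1: [0, -25/2, 63/4]
R4 ← R4 − (1/4)·R1: [0, -7/2, 15/4]
R5 ← R5 − (3)·R1: [0, -30, 18]
R3 ← R3 − (25/6)·R2: [0, 0, -11/12]
R4 ← R4 − (7/6)·R2: [0, 0, -11/12]
R5 ← R5 − (10)·R2: [0, 0, -22]
R4 ← R4 − R3: [0, 0, 0]
R5 ← R5 − (24)·R3: [0, 0, 0]
Echelon form has 3 nonzero rows, so rank(T) = 3.
The row space has dimension equal to the rank: 3.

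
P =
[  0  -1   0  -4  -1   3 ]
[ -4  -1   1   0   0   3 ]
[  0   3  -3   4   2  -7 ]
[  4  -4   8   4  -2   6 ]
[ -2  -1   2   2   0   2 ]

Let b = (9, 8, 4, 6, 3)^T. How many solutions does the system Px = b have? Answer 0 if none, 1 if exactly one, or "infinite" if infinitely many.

Row reduce the augmented matrix [P | b].
Swap R1 ↔ R2
R4 ← R4 + R1: [0, -5, 9, 4, -2, 9, 14]
R5 ← R5 − (1/2)·R1: [0, -1/2, 3/2, 2, 0, 1/2, -1]
R3 ← R3 + (3)·R2: [0, 0, -3, -8, -1, 2, 31]
R4 ← R4 − (5)·R2: [0, 0, 9, 24, 3, -6, -31]
R5 ← R5 − (1/2)·R2: [0, 0, 3/2, 4, 1/2, -1, -11/2]
R4 ← R4 + (3)·R3: [0, 0, 0, 0, 0, 0, 62]
R5 ← R5 + (1/2)·R3: [0, 0, 0, 0, 0, 0, 10]
R5 ← R5 − (5/31)·R4: [0, 0, 0, 0, 0, 0, 0]
The echelon form has 4 nonzero rows; the last pivot sits in the augmented column, so rank(P) = 3 but rank([P|b]) = 4.
Since the ranks differ, the system is inconsistent.
It has no solutions.

0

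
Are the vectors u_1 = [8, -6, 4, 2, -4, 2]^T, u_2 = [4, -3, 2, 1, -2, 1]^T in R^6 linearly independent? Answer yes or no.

no

Form the matrix with these vectors as rows and row reduce.
R2 ← R2 − (1/2)·R1: [0, 0, 0, 0, 0, 0]
1 nonzero row, so the 2 vectors span a space of dimension 1.
Since 1 < 2, the vectors are linearly dependent.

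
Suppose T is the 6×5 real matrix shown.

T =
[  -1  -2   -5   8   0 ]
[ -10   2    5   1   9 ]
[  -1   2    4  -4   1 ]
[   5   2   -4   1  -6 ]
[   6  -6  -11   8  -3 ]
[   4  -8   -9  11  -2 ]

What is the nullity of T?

0

Row reduce to echelon form.
R2 ← R2 − (10)·R1: [0, 22, 55, -79, 9]
R3 ← R3 − R1: [0, 4, 9, -12, 1]
R4 ← R4 + (5)·R1: [0, -8, -29, 41, -6]
R5 ← R5 + (6)·R1: [0, -18, -41, 56, -3]
R6 ← R6 + (4)·R1: [0, -16, -29, 43, -2]
R3 ← R3 − (2/11)·R2: [0, 0, -1, 26/11, -7/11]
R4 ← R4 + (4/11)·R2: [0, 0, -9, 135/11, -30/11]
R5 ← R5 + (9/11)·R2: [0, 0, 4, -95/11, 48/11]
R6 ← R6 + (8/11)·R2: [0, 0, 11, -159/11, 50/11]
R4 ← R4 − (9)·R3: [0, 0, 0, -9, 3]
R5 ← R5 + (4)·R3: [0, 0, 0, 9/11, 20/11]
R6 ← R6 + (11)·R3: [0, 0, 0, 127/11, -27/11]
R5 ← R5 + (1/11)·R4: [0, 0, 0, 0, 23/11]
R6 ← R6 + (127/99)·R4: [0, 0, 0, 0, 46/33]
R6 ← R6 − (2/3)·R5: [0, 0, 0, 0, 0]
5 nonzero rows, so rank(T) = 5.
T has 5 columns; by rank–nullity, nullity = 5 − 5 = 0.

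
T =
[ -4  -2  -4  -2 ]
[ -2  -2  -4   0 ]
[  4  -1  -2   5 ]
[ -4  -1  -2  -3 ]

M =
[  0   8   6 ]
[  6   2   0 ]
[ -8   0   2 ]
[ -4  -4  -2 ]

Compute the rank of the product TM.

1

First compute TM:
[[ 28, -28, -28],
 [ 20, -20, -20],
 [-10,  10,  10],
 [ 22, -22, -22]]
Now row reduce the product.
R2 ← R2 − (5/7)·R1: [0, 0, 0]
R3 ← R3 + (5/14)·R1: [0, 0, 0]
R4 ← R4 − (11/14)·R1: [0, 0, 0]
1 nonzero row, so rank(TM) = 1.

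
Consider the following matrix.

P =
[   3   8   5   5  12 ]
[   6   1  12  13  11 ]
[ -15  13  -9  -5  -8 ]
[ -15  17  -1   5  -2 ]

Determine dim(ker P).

Row reduce to echelon form.
R2 ← R2 − (2)·R1: [0, -15, 2, 3, -13]
R3 ← R3 + (5)·R1: [0, 53, 16, 20, 52]
R4 ← R4 + (5)·R1: [0, 57, 24, 30, 58]
R3 ← R3 + (53/15)·R2: [0, 0, 346/15, 153/5, 91/15]
R4 ← R4 + (19/5)·R2: [0, 0, 158/5, 207/5, 43/5]
R4 ← R4 − (237/173)·R3: [0, 0, 0, -90/173, 50/173]
4 nonzero rows, so rank(P) = 4.
P has 5 columns; by rank–nullity, nullity = 5 − 4 = 1.

1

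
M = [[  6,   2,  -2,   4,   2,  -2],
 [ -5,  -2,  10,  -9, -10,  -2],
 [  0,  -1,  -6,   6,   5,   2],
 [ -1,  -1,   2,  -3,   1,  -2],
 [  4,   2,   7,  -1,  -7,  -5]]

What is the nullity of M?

Row reduce to echelon form.
R2 ← R2 + (5/6)·R1: [0, -1/3, 25/3, -17/3, -25/3, -11/3]
R4 ← R4 + (1/6)·R1: [0, -2/3, 5/3, -7/3, 4/3, -7/3]
R5 ← R5 − (2/3)·R1: [0, 2/3, 25/3, -11/3, -25/3, -11/3]
R3 ← R3 − (3)·R2: [0, 0, -31, 23, 30, 13]
R4 ← R4 − (2)·R2: [0, 0, -15, 9, 18, 5]
R5 ← R5 + (2)·R2: [0, 0, 25, -15, -25, -11]
R4 ← R4 − (15/31)·R3: [0, 0, 0, -66/31, 108/31, -40/31]
R5 ← R5 + (25/31)·R3: [0, 0, 0, 110/31, -25/31, -16/31]
R5 ← R5 + (5/3)·R4: [0, 0, 0, 0, 5, -8/3]
5 nonzero rows, so rank(M) = 5.
M has 6 columns; by rank–nullity, nullity = 6 − 5 = 1.

1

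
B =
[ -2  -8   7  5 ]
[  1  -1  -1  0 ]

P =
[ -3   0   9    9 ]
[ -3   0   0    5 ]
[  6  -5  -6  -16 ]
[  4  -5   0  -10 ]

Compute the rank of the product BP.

First compute BP:
[[ 92, -60, -60, -220],
 [ -6,   5,  15,  20]]
Now row reduce the product.
R2 ← R2 + (3/46)·R1: [0, 25/23, 255/23, 130/23]
2 nonzero rows, so rank(BP) = 2.

2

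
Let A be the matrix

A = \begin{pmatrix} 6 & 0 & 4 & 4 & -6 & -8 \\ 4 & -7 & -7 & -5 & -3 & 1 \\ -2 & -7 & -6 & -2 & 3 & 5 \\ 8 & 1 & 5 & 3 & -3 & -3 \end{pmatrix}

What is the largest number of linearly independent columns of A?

4

Row reduce to echelon form.
R2 ← R2 − (2/3)·R1: [0, -7, -29/3, -23/3, 1, 19/3]
R3 ← R3 + (1/3)·R1: [0, -7, -14/3, -2/3, 1, 7/3]
R4 ← R4 − (4/3)·R1: [0, 1, -1/3, -7/3, 5, 23/3]
R3 ← R3 − R2: [0, 0, 5, 7, 0, -4]
R4 ← R4 + (1/7)·R2: [0, 0, -12/7, -24/7, 36/7, 60/7]
R4 ← R4 + (12/35)·R3: [0, 0, 0, -36/35, 36/7, 36/5]
Echelon form has 4 nonzero rows, so rank(A) = 4.
The rank gives the maximum number of linearly independent columns: 4.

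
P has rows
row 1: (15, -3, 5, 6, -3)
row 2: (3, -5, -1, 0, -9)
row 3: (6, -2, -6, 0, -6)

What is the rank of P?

Row reduce to echelon form.
R2 ← R2 − (1/5)·R1: [0, -22/5, -2, -6/5, -42/5]
R3 ← R3 − (2/5)·R1: [0, -4/5, -8, -12/5, -24/5]
R3 ← R3 − (2/11)·R2: [0, 0, -84/11, -24/11, -36/11]
Echelon form has 3 nonzero rows, so rank(P) = 3.

3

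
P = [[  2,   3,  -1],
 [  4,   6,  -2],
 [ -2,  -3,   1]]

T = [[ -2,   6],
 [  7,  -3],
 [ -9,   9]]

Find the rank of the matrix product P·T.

1

First compute PT:
[[ 26,  -6],
 [ 52, -12],
 [-26,   6]]
Now row reduce the product.
R2 ← R2 − (2)·R1: [0, 0]
R3 ← R3 + R1: [0, 0]
1 nonzero row, so rank(PT) = 1.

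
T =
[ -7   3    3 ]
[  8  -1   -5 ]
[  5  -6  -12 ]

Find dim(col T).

3

Row reduce to echelon form.
R2 ← R2 + (8/7)·R1: [0, 17/7, -11/7]
R3 ← R3 + (5/7)·R1: [0, -27/7, -69/7]
R3 ← R3 + (27/17)·R2: [0, 0, -210/17]
Echelon form has 3 nonzero rows, so rank(T) = 3.
The column space has dimension equal to the rank: 3.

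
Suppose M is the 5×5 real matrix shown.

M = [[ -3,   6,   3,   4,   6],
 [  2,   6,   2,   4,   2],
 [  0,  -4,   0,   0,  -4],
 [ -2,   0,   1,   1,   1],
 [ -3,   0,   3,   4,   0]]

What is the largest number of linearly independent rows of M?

Row reduce to echelon form.
R2 ← R2 + (2/3)·R1: [0, 10, 4, 20/3, 6]
R4 ← R4 − (2/3)·R1: [0, -4, -1, -5/3, -3]
R5 ← R5 − R1: [0, -6, 0, 0, -6]
R3 ← R3 + (2/5)·R2: [0, 0, 8/5, 8/3, -8/5]
R4 ← R4 + (2/5)·R2: [0, 0, 3/5, 1, -3/5]
R5 ← R5 + (3/5)·R2: [0, 0, 12/5, 4, -12/5]
R4 ← R4 − (3/8)·R3: [0, 0, 0, 0, 0]
R5 ← R5 − (3/2)·R3: [0, 0, 0, 0, 0]
Echelon form has 3 nonzero rows, so rank(M) = 3.
The rank gives the maximum number of linearly independent rows: 3.

3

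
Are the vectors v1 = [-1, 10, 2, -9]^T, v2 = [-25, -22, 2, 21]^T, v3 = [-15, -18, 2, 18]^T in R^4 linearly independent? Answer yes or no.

yes

Form the matrix with these vectors as rows and row reduce.
R2 ← R2 − (25)·R1: [0, -272, -48, 246]
R3 ← R3 − (15)·R1: [0, -168, -28, 153]
R3 ← R3 − (21/34)·R2: [0, 0, 28/17, 18/17]
3 nonzero rows, so the 3 vectors span a space of dimension 3.
Since 3 = 3, the vectors are linearly independent.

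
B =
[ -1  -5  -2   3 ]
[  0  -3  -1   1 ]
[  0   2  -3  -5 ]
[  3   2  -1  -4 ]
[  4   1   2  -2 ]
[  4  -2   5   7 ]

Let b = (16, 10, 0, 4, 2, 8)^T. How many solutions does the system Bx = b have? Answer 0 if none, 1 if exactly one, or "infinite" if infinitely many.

Row reduce the augmented matrix [B | b].
R4 ← R4 + (3)·R1: [0, -13, -7, 5, 52]
R5 ← R5 + (4)·R1: [0, -19, -6, 10, 66]
R6 ← R6 + (4)·R1: [0, -22, -3, 19, 72]
R3 ← R3 + (2/3)·R2: [0, 0, -11/3, -13/3, 20/3]
R4 ← R4 − (13/3)·R2: [0, 0, -8/3, 2/3, 26/3]
R5 ← R5 − (19/3)·R2: [0, 0, 1/3, 11/3, 8/3]
R6 ← R6 − (22/3)·R2: [0, 0, 13/3, 35/3, -4/3]
R4 ← R4 − (8/11)·R3: [0, 0, 0, 42/11, 42/11]
R5 ← R5 + (1/11)·R3: [0, 0, 0, 36/11, 36/11]
R6 ← R6 + (13/11)·R3: [0, 0, 0, 72/11, 72/11]
R5 ← R5 − (6/7)·R4: [0, 0, 0, 0, 0]
R6 ← R6 − (12/7)·R4: [0, 0, 0, 0, 0]
The echelon form has 4 nonzero rows, and every pivot lies in the first 4 columns, so rank(B) = rank([B|b]) = 4.
The system is consistent.
rank = 4 = number of unknowns, so the solution is unique.

1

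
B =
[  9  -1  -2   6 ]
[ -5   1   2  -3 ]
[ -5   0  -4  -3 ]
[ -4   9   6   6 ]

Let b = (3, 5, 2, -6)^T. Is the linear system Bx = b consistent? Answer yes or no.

Row reduce the augmented matrix [B | b].
R2 ← R2 + (5/9)·R1: [0, 4/9, 8/9, 1/3, 20/3]
R3 ← R3 + (5/9)·R1: [0, -5/9, -46/9, 1/3, 11/3]
R4 ← R4 + (4/9)·R1: [0, 77/9, 46/9, 26/3, -14/3]
R3 ← R3 + (5/4)·R2: [0, 0, -4, 3/4, 12]
R4 ← R4 − (77/4)·R2: [0, 0, -12, 9/4, -133]
R4 ← R4 − (3)·R3: [0, 0, 0, 0, -169]
The echelon form has 4 nonzero rows; the last pivot sits in the augmented column, so rank(B) = 3 but rank([B|b]) = 4.
Since the ranks differ, the system is inconsistent.

no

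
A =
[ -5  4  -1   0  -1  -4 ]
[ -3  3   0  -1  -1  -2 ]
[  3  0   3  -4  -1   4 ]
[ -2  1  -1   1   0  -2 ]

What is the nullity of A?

Row reduce to echelon form.
R2 ← R2 − (3/5)·R1: [0, 3/5, 3/5, -1, -2/5, 2/5]
R3 ← R3 + (3/5)·R1: [0, 12/5, 12/5, -4, -8/5, 8/5]
R4 ← R4 − (2/5)·R1: [0, -3/5, -3/5, 1, 2/5, -2/5]
R3 ← R3 − (4)·R2: [0, 0, 0, 0, 0, 0]
R4 ← R4 + R2: [0, 0, 0, 0, 0, 0]
2 nonzero rows, so rank(A) = 2.
A has 6 columns; by rank–nullity, nullity = 6 − 2 = 4.

4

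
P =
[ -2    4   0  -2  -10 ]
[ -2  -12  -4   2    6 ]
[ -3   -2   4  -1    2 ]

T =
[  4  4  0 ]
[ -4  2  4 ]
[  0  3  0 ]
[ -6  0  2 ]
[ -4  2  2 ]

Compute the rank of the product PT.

3

First compute PT:
[[ 28, -20,  -8],
 [  4, -32, -32],
 [ -6,   0,  -6]]
Now row reduce the product.
R2 ← R2 − (1/7)·R1: [0, -204/7, -216/7]
R3 ← R3 + (3/14)·R1: [0, -30/7, -54/7]
R3 ← R3 − (5/34)·R2: [0, 0, -54/17]
3 nonzero rows, so rank(PT) = 3.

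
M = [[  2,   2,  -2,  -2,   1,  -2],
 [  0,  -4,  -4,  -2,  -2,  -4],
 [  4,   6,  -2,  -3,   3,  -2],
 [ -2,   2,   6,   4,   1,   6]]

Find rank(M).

Row reduce to echelon form.
R3 ← R3 − (2)·R1: [0, 2, 2, 1, 1, 2]
R4 ← R4 + R1: [0, 4, 4, 2, 2, 4]
R3 ← R3 + (1/2)·R2: [0, 0, 0, 0, 0, 0]
R4 ← R4 + R2: [0, 0, 0, 0, 0, 0]
Echelon form has 2 nonzero rows, so rank(M) = 2.

2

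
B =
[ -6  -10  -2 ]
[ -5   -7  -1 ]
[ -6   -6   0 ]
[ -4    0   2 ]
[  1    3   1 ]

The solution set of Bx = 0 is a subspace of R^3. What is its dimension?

1

Row reduce to echelon form.
R2 ← R2 − (5/6)·R1: [0, 4/3, 2/3]
R3 ← R3 − R1: [0, 4, 2]
R4 ← R4 − (2/3)·R1: [0, 20/3, 10/3]
R5 ← R5 + (1/6)·R1: [0, 4/3, 2/3]
R3 ← R3 − (3)·R2: [0, 0, 0]
R4 ← R4 − (5)·R2: [0, 0, 0]
R5 ← R5 − R2: [0, 0, 0]
2 nonzero rows, so rank(B) = 2.
B has 3 columns; by rank–nullity, nullity = 3 − 2 = 1.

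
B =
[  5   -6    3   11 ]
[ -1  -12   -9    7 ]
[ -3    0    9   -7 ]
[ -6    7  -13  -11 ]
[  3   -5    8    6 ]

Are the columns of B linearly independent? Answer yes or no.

Row reduce B to echelon form.
R2 ← R2 + (1/5)·R1: [0, -66/5, -42/5, 46/5]
R3 ← R3 + (3/5)·R1: [0, -18/5, 54/5, -2/5]
R4 ← R4 + (6/5)·R1: [0, -1/5, -47/5, 11/5]
R5 ← R5 − (3/5)·R1: [0, -7/5, 31/5, -3/5]
R3 ← R3 − (3/11)·R2: [0, 0, 144/11, -32/11]
R4 ← R4 − (1/66)·R2: [0, 0, -102/11, 68/33]
R5 ← R5 − (7/66)·R2: [0, 0, 78/11, -52/33]
R4 ← R4 + (17/24)·R3: [0, 0, 0, 0]
R5 ← R5 − (13/24)·R3: [0, 0, 0, 0]
3 pivots among 4 columns.
Only 3 < 4 pivot columns, so the columns are linearly dependent.

no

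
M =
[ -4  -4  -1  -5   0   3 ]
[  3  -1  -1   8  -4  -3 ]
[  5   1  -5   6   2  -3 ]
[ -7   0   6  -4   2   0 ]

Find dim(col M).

Row reduce to echelon form.
R2 ← R2 + (3/4)·R1: [0, -4, -7/4, 17/4, -4, -3/4]
R3 ← R3 + (5/4)·R1: [0, -4, -25/4, -1/4, 2, 3/4]
R4 ← R4 − (7/4)·R1: [0, 7, 31/4, 19/4, 2, -21/4]
R3 ← R3 − R2: [0, 0, -9/2, -9/2, 6, 3/2]
R4 ← R4 + (7/4)·R2: [0, 0, 75/16, 195/16, -5, -105/16]
R4 ← R4 + (25/24)·R3: [0, 0, 0, 15/2, 5/4, -5]
Echelon form has 4 nonzero rows, so rank(M) = 4.
The column space has dimension equal to the rank: 4.

4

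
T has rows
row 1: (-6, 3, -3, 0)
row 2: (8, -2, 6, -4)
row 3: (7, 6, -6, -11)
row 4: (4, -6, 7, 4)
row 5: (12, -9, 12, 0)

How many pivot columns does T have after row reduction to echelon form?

Row reduce to echelon form.
R2 ← R2 + (4/3)·R1: [0, 2, 2, -4]
R3 ← R3 + (7/6)·R1: [0, 19/2, -19/2, -11]
R4 ← R4 + (2/3)·R1: [0, -4, 5, 4]
R5 ← R5 + (2)·R1: [0, -3, 6, 0]
R3 ← R3 − (19/4)·R2: [0, 0, -19, 8]
R4 ← R4 + (2)·R2: [0, 0, 9, -4]
R5 ← R5 + (3/2)·R2: [0, 0, 9, -6]
R4 ← R4 + (9/19)·R3: [0, 0, 0, -4/19]
R5 ← R5 + (9/19)·R3: [0, 0, 0, -42/19]
R5 ← R5 − (21/2)·R4: [0, 0, 0, 0]
Echelon form has 4 nonzero rows, so rank(T) = 4.
Each nonzero row contributes one pivot column: 4 pivot columns.

4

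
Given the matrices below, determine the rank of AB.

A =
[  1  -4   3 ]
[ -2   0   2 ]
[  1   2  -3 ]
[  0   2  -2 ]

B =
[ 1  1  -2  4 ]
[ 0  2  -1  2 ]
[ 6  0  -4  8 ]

First compute AB:
[[ 19,  -7, -10,  20],
 [ 10,  -2,  -4,   8],
 [-17,   5,   8, -16],
 [-12,   4,   6, -12]]
Now row reduce the product.
R2 ← R2 − (10/19)·R1: [0, 32/19, 24/19, -48/19]
R3 ← R3 + (17/19)·R1: [0, -24/19, -18/19, 36/19]
R4 ← R4 + (12/19)·R1: [0, -8/19, -6/19, 12/19]
R3 ← R3 + (3/4)·R2: [0, 0, 0, 0]
R4 ← R4 + (1/4)·R2: [0, 0, 0, 0]
2 nonzero rows, so rank(AB) = 2.

2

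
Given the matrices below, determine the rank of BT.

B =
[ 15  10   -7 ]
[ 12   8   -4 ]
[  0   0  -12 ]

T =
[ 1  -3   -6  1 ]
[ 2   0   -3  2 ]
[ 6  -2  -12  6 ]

2

First compute BT:
[[ -7, -31, -36,  -7],
 [  4, -28, -48,   4],
 [-72,  24, 144, -72]]
Now row reduce the product.
R2 ← R2 + (4/7)·R1: [0, -320/7, -480/7, 0]
R3 ← R3 − (72/7)·R1: [0, 2400/7, 3600/7, 0]
R3 ← R3 + (15/2)·R2: [0, 0, 0, 0]
2 nonzero rows, so rank(BT) = 2.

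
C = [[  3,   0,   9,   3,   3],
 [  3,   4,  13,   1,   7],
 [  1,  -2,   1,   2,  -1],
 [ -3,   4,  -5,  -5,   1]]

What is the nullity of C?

3

Row reduce to echelon form.
R2 ← R2 − R1: [0, 4, 4, -2, 4]
R3 ← R3 − (1/3)·R1: [0, -2, -2, 1, -2]
R4 ← R4 + R1: [0, 4, 4, -2, 4]
R3 ← R3 + (1/2)·R2: [0, 0, 0, 0, 0]
R4 ← R4 − R2: [0, 0, 0, 0, 0]
2 nonzero rows, so rank(C) = 2.
C has 5 columns; by rank–nullity, nullity = 5 − 2 = 3.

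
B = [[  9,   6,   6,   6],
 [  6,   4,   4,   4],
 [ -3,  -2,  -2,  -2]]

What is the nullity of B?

Row reduce to echelon form.
R2 ← R2 − (2/3)·R1: [0, 0, 0, 0]
R3 ← R3 + (1/3)·R1: [0, 0, 0, 0]
1 nonzero row, so rank(B) = 1.
B has 4 columns; by rank–nullity, nullity = 4 − 1 = 3.

3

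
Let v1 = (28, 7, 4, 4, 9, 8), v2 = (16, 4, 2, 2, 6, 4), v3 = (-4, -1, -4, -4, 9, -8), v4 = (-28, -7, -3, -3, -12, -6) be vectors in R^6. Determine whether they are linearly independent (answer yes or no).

no

Form the matrix with these vectors as rows and row reduce.
R2 ← R2 − (4/7)·R1: [0, 0, -2/7, -2/7, 6/7, -4/7]
R3 ← R3 + (1/7)·R1: [0, 0, -24/7, -24/7, 72/7, -48/7]
R4 ← R4 + R1: [0, 0, 1, 1, -3, 2]
R3 ← R3 − (12)·R2: [0, 0, 0, 0, 0, 0]
R4 ← R4 + (7/2)·R2: [0, 0, 0, 0, 0, 0]
2 nonzero rows, so the 4 vectors span a space of dimension 2.
Since 2 < 4, the vectors are linearly dependent.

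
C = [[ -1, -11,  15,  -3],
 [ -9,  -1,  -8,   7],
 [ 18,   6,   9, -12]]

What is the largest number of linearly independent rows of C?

Row reduce to echelon form.
R2 ← R2 − (9)·R1: [0, 98, -143, 34]
R3 ← R3 + (18)·R1: [0, -192, 279, -66]
R3 ← R3 + (96/49)·R2: [0, 0, -57/49, 30/49]
Echelon form has 3 nonzero rows, so rank(C) = 3.
The rank gives the maximum number of linearly independent rows: 3.

3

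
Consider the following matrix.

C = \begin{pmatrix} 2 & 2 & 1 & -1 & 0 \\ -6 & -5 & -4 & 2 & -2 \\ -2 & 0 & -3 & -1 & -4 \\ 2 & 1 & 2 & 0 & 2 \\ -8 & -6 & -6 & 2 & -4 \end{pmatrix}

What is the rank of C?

2

Row reduce to echelon form.
R2 ← R2 + (3)·R1: [0, 1, -1, -1, -2]
R3 ← R3 + R1: [0, 2, -2, -2, -4]
R4 ← R4 − R1: [0, -1, 1, 1, 2]
R5 ← R5 + (4)·R1: [0, 2, -2, -2, -4]
R3 ← R3 − (2)·R2: [0, 0, 0, 0, 0]
R4 ← R4 + R2: [0, 0, 0, 0, 0]
R5 ← R5 − (2)·R2: [0, 0, 0, 0, 0]
Echelon form has 2 nonzero rows, so rank(C) = 2.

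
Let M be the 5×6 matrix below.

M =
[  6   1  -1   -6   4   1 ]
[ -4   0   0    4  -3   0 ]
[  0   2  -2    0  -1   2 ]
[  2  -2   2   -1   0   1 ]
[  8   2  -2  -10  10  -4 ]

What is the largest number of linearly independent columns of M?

Row reduce to echelon form.
R2 ← R2 + (2/3)·R1: [0, 2/3, -2/3, 0, -1/3, 2/3]
R4 ← R4 − (1/3)·R1: [0, -7/3, 7/3, 1, -4/3, 2/3]
R5 ← R5 − (4/3)·R1: [0, 2/3, -2/3, -2, 14/3, -16/3]
R3 ← R3 − (3)·R2: [0, 0, 0, 0, 0, 0]
R4 ← R4 + (7/2)·R2: [0, 0, 0, 1, -5/2, 3]
R5 ← R5 − R2: [0, 0, 0, -2, 5, -6]
Swap R3 ↔ R4
R5 ← R5 + (2)·R3: [0, 0, 0, 0, 0, 0]
Echelon form has 3 nonzero rows, so rank(M) = 3.
The rank gives the maximum number of linearly independent columns: 3.

3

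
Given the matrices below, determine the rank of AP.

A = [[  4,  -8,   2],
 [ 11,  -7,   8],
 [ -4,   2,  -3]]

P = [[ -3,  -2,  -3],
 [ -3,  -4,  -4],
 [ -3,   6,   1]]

2

First compute AP:
[[  6,  36,  22],
 [-36,  54,   3],
 [ 15, -18,   1]]
Now row reduce the product.
R2 ← R2 + (6)·R1: [0, 270, 135]
R3 ← R3 − (5/2)·R1: [0, -108, -54]
R3 ← R3 + (2/5)·R2: [0, 0, 0]
2 nonzero rows, so rank(AP) = 2.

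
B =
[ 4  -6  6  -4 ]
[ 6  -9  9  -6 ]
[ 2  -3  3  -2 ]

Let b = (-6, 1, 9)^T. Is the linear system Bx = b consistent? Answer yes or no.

no

Row reduce the augmented matrix [B | b].
R2 ← R2 − (3/2)·R1: [0, 0, 0, 0, 10]
R3 ← R3 − (1/2)·R1: [0, 0, 0, 0, 12]
R3 ← R3 − (6/5)·R2: [0, 0, 0, 0, 0]
The echelon form has 2 nonzero rows; the last pivot sits in the augmented column, so rank(B) = 1 but rank([B|b]) = 2.
Since the ranks differ, the system is inconsistent.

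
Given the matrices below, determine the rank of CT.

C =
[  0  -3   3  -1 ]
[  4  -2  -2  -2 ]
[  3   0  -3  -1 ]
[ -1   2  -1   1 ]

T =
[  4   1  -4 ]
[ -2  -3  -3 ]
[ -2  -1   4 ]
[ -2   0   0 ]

First compute CT:
[[  2,   6,  21],
 [ 28,  12, -18],
 [ 20,   6, -24],
 [ -8,  -6,  -6]]
Now row reduce the product.
R2 ← R2 − (14)·R1: [0, -72, -312]
R3 ← R3 − (10)·R1: [0, -54, -234]
R4 ← R4 + (4)·R1: [0, 18, 78]
R3 ← R3 − (3/4)·R2: [0, 0, 0]
R4 ← R4 + (1/4)·R2: [0, 0, 0]
2 nonzero rows, so rank(CT) = 2.

2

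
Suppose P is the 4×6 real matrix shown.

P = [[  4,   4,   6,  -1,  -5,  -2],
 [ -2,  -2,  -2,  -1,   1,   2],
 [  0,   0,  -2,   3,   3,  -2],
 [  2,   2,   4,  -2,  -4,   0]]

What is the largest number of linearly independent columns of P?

2

Row reduce to echelon form.
R2 ← R2 + (1/2)·R1: [0, 0, 1, -3/2, -3/2, 1]
R4 ← R4 − (1/2)·R1: [0, 0, 1, -3/2, -3/2, 1]
R3 ← R3 + (2)·R2: [0, 0, 0, 0, 0, 0]
R4 ← R4 − R2: [0, 0, 0, 0, 0, 0]
Echelon form has 2 nonzero rows, so rank(P) = 2.
The rank gives the maximum number of linearly independent columns: 2.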